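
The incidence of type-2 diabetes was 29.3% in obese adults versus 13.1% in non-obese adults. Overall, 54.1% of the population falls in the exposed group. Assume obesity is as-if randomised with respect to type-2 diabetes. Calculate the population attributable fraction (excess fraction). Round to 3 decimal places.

p₁ = 0.293, p₀ = 0.131.
Overall risk P(Y=1) = π·p₁ + (1−π)·p₀ = 0.541×0.293 + 0.459×0.131 = 0.21864.
Under exogeneity, PAF = [P(Y=1) − p₀] / P(Y=1).
PAF = (0.21864 − 0.131) / 0.21864 ≈ 0.4008

PAF ≈ 0.401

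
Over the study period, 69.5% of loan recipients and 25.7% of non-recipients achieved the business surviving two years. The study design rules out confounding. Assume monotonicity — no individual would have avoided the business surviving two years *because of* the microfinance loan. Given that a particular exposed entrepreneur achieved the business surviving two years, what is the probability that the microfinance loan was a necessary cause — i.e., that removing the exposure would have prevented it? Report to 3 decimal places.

p₁ = 0.695, p₀ = 0.257.
Under exogeneity and monotonicity, PN = (p₁ − p₀) / p₁.
PN = (0.695 − 0.257) / 0.695 = 0.438 / 0.695 ≈ 0.6302

PN ≈ 0.630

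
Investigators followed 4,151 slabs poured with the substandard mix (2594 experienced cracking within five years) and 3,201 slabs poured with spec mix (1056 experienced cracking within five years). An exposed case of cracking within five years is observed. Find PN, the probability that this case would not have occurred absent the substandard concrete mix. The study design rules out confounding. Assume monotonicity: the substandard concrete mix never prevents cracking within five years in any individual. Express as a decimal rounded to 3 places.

PN ≈ 0.472

p₁ = P(outcome | exposed) = 2594/4151 = 0.62491
p₀ = P(outcome | unexposed) = 1056/3201 = 0.3299
Under exogeneity and monotonicity, PN = (p₁ − p₀) / p₁.
PN = (0.62491 − 0.3299) / 0.62491 = 0.29501 / 0.62491 ≈ 0.4721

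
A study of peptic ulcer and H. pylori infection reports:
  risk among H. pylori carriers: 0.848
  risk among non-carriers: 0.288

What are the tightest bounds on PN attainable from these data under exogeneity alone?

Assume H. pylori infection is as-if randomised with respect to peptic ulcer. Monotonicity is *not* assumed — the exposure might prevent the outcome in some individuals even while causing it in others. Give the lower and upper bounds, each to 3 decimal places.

Let p₁ = 0.848, p₀ = 0.288.
Under exogeneity alone the bounds on PN are max{0,(p₁−p₀)/p₁} ≤ PN ≤ min{1,(1−p₀)/p₁}.
  lower = (p₁ − p₀)/p₁ = 0.56 / 0.848 ≈ 0.6604
  upper = min{1, (1 − p₀)/p₁} = 0.712 / 0.848 ≈ 0.8396

0.660 ≤ PN ≤ 0.840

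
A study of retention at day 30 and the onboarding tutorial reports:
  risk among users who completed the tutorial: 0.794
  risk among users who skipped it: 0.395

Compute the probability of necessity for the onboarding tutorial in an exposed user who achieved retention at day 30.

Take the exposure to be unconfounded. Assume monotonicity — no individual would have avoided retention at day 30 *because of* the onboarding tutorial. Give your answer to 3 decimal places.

PN ≈ 0.503

Let p₁ = 0.794, p₀ = 0.395.
Under exogeneity and monotonicity, PN = (p₁ − p₀) / p₁.
PN = (0.794 − 0.395) / 0.794 = 0.399 / 0.794 ≈ 0.5025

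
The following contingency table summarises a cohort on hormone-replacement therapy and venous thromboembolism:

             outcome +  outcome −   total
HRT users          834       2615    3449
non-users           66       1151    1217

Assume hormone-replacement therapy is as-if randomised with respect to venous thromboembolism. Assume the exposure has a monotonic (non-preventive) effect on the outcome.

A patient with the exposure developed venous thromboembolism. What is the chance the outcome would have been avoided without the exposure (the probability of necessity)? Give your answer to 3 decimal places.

PN ≈ 0.776

p₁ = P(outcome | exposed) = 834/3449 = 0.24181
p₀ = P(outcome | unexposed) = 66/1217 = 0.054232
Under exogeneity and monotonicity, PN = (p₁ − p₀)/p₁.
PN = (0.24181 − 0.054232) / 0.24181 ≈ 0.7757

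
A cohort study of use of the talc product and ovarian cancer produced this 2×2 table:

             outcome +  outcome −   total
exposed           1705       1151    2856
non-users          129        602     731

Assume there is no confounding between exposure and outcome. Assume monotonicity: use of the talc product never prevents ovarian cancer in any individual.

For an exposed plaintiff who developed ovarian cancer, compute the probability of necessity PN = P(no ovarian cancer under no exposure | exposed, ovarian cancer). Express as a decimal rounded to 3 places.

p₁ = P(outcome | exposed) = 1705/2856 = 0.59699
p₀ = P(outcome | unexposed) = 129/731 = 0.17647
Under exogeneity and monotonicity, PN = (p₁ − p₀) / p₁.
PN = (0.59699 − 0.17647) / 0.59699 = 0.42052 / 0.59699 ≈ 0.7044

PN ≈ 0.704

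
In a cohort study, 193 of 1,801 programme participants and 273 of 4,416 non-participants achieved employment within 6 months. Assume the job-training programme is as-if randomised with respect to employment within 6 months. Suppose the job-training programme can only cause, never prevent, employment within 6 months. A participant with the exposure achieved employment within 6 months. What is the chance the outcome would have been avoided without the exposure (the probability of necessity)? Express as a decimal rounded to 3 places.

PN ≈ 0.423

p₁ = P(outcome | exposed) = 193/1801 = 0.10716
p₀ = P(outcome | unexposed) = 273/4416 = 0.061821
Under exogeneity and monotonicity, PN = (p₁ − p₀) / p₁.
PN = (0.10716 − 0.061821) / 0.10716 = 0.045342 / 0.10716 ≈ 0.4231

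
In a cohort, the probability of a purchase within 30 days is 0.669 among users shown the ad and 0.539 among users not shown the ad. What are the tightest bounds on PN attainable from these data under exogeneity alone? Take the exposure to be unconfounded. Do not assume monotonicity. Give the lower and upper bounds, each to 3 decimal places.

0.194 ≤ PN ≤ 0.689

Let p₁ = 0.669, p₀ = 0.539.
Under exogeneity alone the bounds on PN are max{0,(p₁−p₀)/p₁} ≤ PN ≤ min{1,(1−p₀)/p₁}.
  lower = (p₁ − p₀)/p₁ = 0.13 / 0.669 ≈ 0.1943
  upper = min{1, (1 − p₀)/p₁} = 0.461 / 0.669 ≈ 0.6891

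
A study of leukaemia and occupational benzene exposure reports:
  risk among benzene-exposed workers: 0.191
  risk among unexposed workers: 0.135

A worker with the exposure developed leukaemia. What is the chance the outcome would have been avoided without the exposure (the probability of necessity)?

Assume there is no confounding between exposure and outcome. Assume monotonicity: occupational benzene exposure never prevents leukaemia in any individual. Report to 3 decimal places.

PN ≈ 0.293

Let p₁ = 0.191, p₀ = 0.135.
Under exogeneity and monotonicity, PN = (p₁ − p₀) / p₁.
PN = (0.191 − 0.135) / 0.191 = 0.056 / 0.191 ≈ 0.2932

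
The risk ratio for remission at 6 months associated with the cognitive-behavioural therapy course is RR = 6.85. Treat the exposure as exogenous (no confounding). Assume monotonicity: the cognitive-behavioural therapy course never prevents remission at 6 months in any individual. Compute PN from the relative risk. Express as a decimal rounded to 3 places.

Under exogeneity and monotonicity, PN = (RR − 1) / RR = 1 − 1/RR.
PN = (6.85 − 1) / 6.85 = 5.85 / 6.85 ≈ 0.8540

PN ≈ 0.854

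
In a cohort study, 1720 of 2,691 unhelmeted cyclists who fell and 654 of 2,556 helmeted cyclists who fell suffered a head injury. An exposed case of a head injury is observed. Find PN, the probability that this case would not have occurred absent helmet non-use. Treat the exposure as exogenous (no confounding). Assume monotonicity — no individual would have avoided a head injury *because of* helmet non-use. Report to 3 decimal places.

PN ≈ 0.600

p₁ = P(outcome | exposed) = 1720/2691 = 0.63917
p₀ = P(outcome | unexposed) = 654/2556 = 0.25587
Under exogeneity and monotonicity, PN = (p₁ − p₀) / p₁.
PN = (0.63917 − 0.25587) / 0.63917 = 0.3833 / 0.63917 ≈ 0.5997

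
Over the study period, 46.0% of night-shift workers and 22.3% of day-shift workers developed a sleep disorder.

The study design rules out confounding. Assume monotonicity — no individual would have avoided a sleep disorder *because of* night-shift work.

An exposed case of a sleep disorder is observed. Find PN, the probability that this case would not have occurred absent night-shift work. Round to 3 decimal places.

PN ≈ 0.515

p₁ = 0.46, p₀ = 0.223.
Under exogeneity and monotonicity, PN = (p₁ − p₀) / p₁.
PN = (0.46 − 0.223) / 0.46 = 0.237 / 0.46 ≈ 0.5152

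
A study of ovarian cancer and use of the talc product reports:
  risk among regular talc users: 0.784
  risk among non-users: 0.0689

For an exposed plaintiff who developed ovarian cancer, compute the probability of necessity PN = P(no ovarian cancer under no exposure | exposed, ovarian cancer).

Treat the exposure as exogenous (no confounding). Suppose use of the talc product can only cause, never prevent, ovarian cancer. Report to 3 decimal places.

Let p₁ = 0.784, p₀ = 0.0689.
Under exogeneity and monotonicity, PN = (p₁ − p₀) / p₁.
PN = (0.784 − 0.0689) / 0.784 = 0.7151 / 0.784 ≈ 0.9121

PN ≈ 0.912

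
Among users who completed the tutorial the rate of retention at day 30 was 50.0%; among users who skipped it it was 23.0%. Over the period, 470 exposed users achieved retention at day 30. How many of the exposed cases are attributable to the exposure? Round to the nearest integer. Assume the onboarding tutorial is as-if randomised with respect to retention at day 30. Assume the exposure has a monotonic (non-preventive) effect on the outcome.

p₁ = 0.5, p₀ = 0.23.
PN = (p₁ − p₀)/p₁ = (0.5 − 0.23) / 0.5 ≈ 0.54000.
Attributable cases ≈ PN × (exposed cases) = 0.54000 × 470 ≈ 253.80.

about 254 cases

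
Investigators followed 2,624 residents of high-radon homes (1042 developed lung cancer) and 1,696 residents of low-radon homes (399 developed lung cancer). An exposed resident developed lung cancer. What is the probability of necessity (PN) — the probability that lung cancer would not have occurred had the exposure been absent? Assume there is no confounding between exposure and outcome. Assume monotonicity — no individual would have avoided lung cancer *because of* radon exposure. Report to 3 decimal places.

PN ≈ 0.408

p₁ = P(outcome | exposed) = 1042/2624 = 0.3971
p₀ = P(outcome | unexposed) = 399/1696 = 0.23526
Under exogeneity and monotonicity, PN = (p₁ − p₀) / p₁.
PN = (0.3971 − 0.23526) / 0.3971 = 0.16184 / 0.3971 ≈ 0.4076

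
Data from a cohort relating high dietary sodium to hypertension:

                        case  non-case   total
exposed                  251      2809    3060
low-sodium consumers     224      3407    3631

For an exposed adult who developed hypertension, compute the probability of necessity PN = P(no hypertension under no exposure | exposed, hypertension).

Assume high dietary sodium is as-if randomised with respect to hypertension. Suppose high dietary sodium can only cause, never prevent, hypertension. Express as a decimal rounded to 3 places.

PN ≈ 0.248

p₁ = P(outcome | exposed) = 251/3060 = 0.082026
p₀ = P(outcome | unexposed) = 224/3631 = 0.061691
Under exogeneity and monotonicity, PN = (p₁ − p₀) / p₁.
PN = (0.082026 − 0.061691) / 0.082026 = 0.020335 / 0.082026 ≈ 0.2479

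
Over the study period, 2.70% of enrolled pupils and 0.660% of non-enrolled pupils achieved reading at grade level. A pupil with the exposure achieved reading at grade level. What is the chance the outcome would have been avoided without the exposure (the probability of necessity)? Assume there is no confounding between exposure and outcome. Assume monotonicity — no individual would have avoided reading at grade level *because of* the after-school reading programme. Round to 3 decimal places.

PN ≈ 0.756

p₁ = 0.027, p₀ = 0.0066.
Under exogeneity and monotonicity, PN = (p₁ − p₀) / p₁.
PN = (0.027 − 0.0066) / 0.027 = 0.0204 / 0.027 ≈ 0.7556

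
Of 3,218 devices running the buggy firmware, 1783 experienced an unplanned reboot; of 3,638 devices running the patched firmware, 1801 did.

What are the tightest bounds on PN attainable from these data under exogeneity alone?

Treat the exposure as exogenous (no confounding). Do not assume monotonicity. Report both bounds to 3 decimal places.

0.107 ≤ PN ≤ 0.911

p₁ = P(outcome | exposed) = 1783/3218 = 0.55407
p₀ = P(outcome | unexposed) = 1801/3638 = 0.49505
Under exogeneity alone the bounds on PN are max{0,(p₁−p₀)/p₁} ≤ PN ≤ min{1,(1−p₀)/p₁}.
  lower = (p₁ − p₀)/p₁ = 0.059019 / 0.55407 ≈ 0.1065
  upper = min{1, (1 − p₀)/p₁} = 0.50495 / 0.55407 ≈ 0.9113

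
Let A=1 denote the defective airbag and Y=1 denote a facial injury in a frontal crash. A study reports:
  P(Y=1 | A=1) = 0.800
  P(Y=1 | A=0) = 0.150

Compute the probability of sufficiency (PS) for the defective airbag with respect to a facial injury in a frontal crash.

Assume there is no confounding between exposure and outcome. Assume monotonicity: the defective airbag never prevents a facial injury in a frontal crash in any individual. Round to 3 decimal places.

PS ≈ 0.765

Let p₁ = 0.8, p₀ = 0.15.
Under exogeneity and monotonicity, PS = (p₁ − p₀) / (1 − p₀).
PS = (0.8 − 0.15) / (1 − 0.15) = 0.65 / 0.85 ≈ 0.7647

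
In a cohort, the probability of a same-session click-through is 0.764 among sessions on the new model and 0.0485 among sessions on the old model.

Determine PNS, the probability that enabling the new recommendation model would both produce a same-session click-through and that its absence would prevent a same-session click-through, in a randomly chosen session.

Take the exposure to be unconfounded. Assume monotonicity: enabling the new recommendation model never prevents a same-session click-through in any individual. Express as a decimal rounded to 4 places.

PNS ≈ 0.7155

Let p₁ = 0.764, p₀ = 0.0485.
Under exogeneity and monotonicity, PNS = p₁ − p₀.
PNS = 0.764 − 0.0485 = 0.7155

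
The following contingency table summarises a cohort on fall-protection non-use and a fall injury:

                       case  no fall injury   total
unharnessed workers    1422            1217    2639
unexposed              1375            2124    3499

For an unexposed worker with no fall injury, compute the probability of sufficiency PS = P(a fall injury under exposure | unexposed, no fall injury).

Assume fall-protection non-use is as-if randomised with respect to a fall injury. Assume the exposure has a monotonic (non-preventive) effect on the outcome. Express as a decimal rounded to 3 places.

PS ≈ 0.240

p₁ = P(outcome | exposed) = 1422/2639 = 0.53884
p₀ = P(outcome | unexposed) = 1375/3499 = 0.39297
Under exogeneity and monotonicity, PS = (p₁ − p₀)/(1 − p₀).
PS = (0.53884 − 0.39297) / 0.60703 ≈ 0.2403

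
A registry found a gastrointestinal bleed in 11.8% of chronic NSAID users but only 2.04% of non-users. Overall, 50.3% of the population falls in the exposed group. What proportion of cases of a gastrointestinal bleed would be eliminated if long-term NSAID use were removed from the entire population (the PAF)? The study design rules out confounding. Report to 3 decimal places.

PAF ≈ 0.706

p₁ = 0.118, p₀ = 0.0204.
Overall risk P(Y=1) = π·p₁ + (1−π)·p₀ = 0.503×0.118 + 0.497×0.0204 = 0.069493.
Under exogeneity, PAF = [P(Y=1) − p₀] / P(Y=1).
PAF = (0.069493 − 0.0204) / 0.069493 ≈ 0.7064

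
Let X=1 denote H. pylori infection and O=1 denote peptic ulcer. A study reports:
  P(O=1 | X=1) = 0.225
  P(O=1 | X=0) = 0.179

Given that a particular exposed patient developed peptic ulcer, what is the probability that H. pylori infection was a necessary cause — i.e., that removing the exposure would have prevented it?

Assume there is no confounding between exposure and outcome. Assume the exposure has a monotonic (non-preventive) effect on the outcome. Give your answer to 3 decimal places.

PN ≈ 0.204

Let p₁ = 0.225, p₀ = 0.179.
Under exogeneity and monotonicity, PN = (p₁ − p₀) / p₁.
PN = (0.225 − 0.179) / 0.225 = 0.046 / 0.225 ≈ 0.2044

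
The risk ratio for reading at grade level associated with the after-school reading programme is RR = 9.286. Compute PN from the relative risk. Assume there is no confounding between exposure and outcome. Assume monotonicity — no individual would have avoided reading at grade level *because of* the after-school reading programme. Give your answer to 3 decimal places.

PN ≈ 0.892

Under exogeneity and monotonicity, PN = (RR − 1) / RR = 1 − 1/RR.
PN = (9.286 − 1) / 9.286 = 8.286 / 9.286 ≈ 0.8923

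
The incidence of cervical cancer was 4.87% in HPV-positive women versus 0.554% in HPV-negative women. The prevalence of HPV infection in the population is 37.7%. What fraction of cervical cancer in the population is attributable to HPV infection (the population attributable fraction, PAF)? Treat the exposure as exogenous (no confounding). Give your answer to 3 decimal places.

p₁ = 0.0487, p₀ = 0.00554.
Overall risk P(Y=1) = π·p₁ + (1−π)·p₀ = 0.377×0.0487 + 0.623×0.00554 = 0.021811.
Under exogeneity, PAF = [P(Y=1) − p₀] / P(Y=1).
PAF = (0.021811 − 0.00554) / 0.021811 ≈ 0.7460

PAF ≈ 0.746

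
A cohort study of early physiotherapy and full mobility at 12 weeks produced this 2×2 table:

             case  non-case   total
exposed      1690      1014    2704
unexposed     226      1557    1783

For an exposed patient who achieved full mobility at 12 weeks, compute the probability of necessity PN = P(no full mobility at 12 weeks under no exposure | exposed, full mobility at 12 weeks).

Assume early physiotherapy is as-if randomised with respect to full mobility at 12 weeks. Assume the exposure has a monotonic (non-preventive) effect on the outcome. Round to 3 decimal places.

p₁ = P(outcome | exposed) = 1690/2704 = 0.625
p₀ = P(outcome | unexposed) = 226/1783 = 0.12675
Under exogeneity and monotonicity, PN = (p₁ − p₀)/p₁.
PN = (0.625 − 0.12675) / 0.625 ≈ 0.7972

PN ≈ 0.797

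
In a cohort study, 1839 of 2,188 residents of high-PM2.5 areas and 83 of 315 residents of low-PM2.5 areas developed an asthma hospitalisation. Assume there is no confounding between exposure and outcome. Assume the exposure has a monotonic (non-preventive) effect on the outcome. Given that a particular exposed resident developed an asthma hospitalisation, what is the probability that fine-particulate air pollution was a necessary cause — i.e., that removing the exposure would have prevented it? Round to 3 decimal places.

PN ≈ 0.687

p₁ = P(outcome | exposed) = 1839/2188 = 0.84049
p₀ = P(outcome | unexposed) = 83/315 = 0.26349
Under exogeneity and monotonicity, PN = (p₁ − p₀) / p₁.
PN = (0.84049 − 0.26349) / 0.84049 = 0.577 / 0.84049 ≈ 0.6865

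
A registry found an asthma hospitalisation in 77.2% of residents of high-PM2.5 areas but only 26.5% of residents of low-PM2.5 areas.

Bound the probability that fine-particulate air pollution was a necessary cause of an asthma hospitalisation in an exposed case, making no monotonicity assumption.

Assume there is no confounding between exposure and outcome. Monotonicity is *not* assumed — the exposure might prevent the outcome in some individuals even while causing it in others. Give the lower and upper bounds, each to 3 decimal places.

0.657 ≤ PN ≤ 0.952

p₁ = 0.772, p₀ = 0.265.
Under exogeneity alone the bounds on PN are max{0,(p₁−p₀)/p₁} ≤ PN ≤ min{1,(1−p₀)/p₁}.
  lower = (p₁ − p₀)/p₁ = 0.507 / 0.772 ≈ 0.6567
  upper = min{1, (1 − p₀)/p₁} = 0.735 / 0.772 ≈ 0.9521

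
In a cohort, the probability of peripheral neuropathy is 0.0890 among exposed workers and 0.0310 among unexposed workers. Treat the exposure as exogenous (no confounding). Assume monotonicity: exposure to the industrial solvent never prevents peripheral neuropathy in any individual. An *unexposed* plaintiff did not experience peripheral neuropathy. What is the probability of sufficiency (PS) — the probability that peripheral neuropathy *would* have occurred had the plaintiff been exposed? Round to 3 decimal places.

PS ≈ 0.060

Let p₁ = 0.089, p₀ = 0.031.
Under exogeneity and monotonicity, PS = (p₁ − p₀) / (1 − p₀).
PS = (0.089 − 0.031) / (1 − 0.031) = 0.058 / 0.969 ≈ 0.0599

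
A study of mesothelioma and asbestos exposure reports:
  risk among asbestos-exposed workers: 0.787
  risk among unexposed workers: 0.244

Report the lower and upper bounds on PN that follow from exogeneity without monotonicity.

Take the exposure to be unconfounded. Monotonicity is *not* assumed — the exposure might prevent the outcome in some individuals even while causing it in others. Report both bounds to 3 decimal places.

0.690 ≤ PN ≤ 0.961

Let p₁ = 0.787, p₀ = 0.244.
Under exogeneity alone the bounds on PN are max{0,(p₁−p₀)/p₁} ≤ PN ≤ min{1,(1−p₀)/p₁}.
  lower = (p₁ − p₀)/p₁ = 0.543 / 0.787 ≈ 0.6900
  upper = min{1, (1 − p₀)/p₁} = 0.756 / 0.787 ≈ 0.9606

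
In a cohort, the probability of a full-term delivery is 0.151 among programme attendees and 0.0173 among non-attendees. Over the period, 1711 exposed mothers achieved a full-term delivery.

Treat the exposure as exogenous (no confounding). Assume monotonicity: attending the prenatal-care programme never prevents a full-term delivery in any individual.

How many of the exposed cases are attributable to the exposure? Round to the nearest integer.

Let p₁ = 0.151, p₀ = 0.0173.
PN = (p₁ − p₀)/p₁ = (0.151 − 0.0173) / 0.151 ≈ 0.88543.
Attributable cases ≈ PN × (exposed cases) = 0.88543 × 1711 ≈ 1514.97.

about 1515 cases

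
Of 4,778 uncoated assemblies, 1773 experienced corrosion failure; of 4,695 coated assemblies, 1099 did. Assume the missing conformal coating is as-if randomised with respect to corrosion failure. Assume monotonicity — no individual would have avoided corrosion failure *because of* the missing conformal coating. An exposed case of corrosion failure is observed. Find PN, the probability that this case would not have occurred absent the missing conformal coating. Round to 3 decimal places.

PN ≈ 0.369

p₁ = P(outcome | exposed) = 1773/4778 = 0.37108
p₀ = P(outcome | unexposed) = 1099/4695 = 0.23408
Under exogeneity and monotonicity, PN = (p₁ − p₀) / p₁.
PN = (0.37108 − 0.23408) / 0.37108 = 0.137 / 0.37108 ≈ 0.3692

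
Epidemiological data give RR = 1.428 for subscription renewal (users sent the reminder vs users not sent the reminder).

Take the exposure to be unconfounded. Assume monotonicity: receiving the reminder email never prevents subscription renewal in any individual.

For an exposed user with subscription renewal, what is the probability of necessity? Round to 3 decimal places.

Under exogeneity and monotonicity, PN = (RR − 1) / RR = 1 − 1/RR.
PN = (1.428 − 1) / 1.428 = 0.428 / 1.428 ≈ 0.2997

PN ≈ 0.300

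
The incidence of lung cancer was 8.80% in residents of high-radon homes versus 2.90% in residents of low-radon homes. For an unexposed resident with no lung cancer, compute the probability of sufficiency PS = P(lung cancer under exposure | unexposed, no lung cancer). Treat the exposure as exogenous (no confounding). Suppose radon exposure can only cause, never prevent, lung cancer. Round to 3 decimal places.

PS ≈ 0.061

p₁ = 0.088, p₀ = 0.029.
Under exogeneity and monotonicity, PS = (p₁ − p₀) / (1 − p₀).
PS = (0.088 − 0.029) / (1 − 0.029) = 0.059 / 0.971 ≈ 0.0608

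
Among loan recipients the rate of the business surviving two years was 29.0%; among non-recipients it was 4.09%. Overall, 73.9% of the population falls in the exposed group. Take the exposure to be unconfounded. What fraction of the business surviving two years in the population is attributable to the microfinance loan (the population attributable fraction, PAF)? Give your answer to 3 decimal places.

p₁ = 0.29, p₀ = 0.0409.
Overall risk P(Y=1) = π·p₁ + (1−π)·p₀ = 0.739×0.29 + 0.261×0.0409 = 0.22498.
Under exogeneity, PAF = [P(Y=1) − p₀] / P(Y=1).
PAF = (0.22498 − 0.0409) / 0.22498 ≈ 0.8182

PAF ≈ 0.818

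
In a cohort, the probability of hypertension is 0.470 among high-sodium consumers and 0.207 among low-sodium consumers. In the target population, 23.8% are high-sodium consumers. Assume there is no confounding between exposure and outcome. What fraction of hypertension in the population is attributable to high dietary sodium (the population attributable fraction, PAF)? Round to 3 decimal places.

Let p₁ = 0.47, p₀ = 0.207.
Overall risk P(Y=1) = π·p₁ + (1−π)·p₀ = 0.238×0.47 + 0.762×0.207 = 0.26959.
Under exogeneity, PAF = [P(Y=1) − p₀] / P(Y=1).
PAF = (0.26959 − 0.207) / 0.26959 ≈ 0.2322

PAF ≈ 0.232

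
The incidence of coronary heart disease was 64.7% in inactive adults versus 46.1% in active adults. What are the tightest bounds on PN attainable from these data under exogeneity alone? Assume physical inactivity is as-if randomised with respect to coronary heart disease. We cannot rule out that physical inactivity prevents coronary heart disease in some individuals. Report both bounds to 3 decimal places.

p₁ = 0.647, p₀ = 0.461.
Under exogeneity alone the bounds on PN are max{0,(p₁−p₀)/p₁} ≤ PN ≤ min{1,(1−p₀)/p₁}.
  lower = (p₁ − p₀)/p₁ = 0.186 / 0.647 ≈ 0.2875
  upper = min{1, (1 − p₀)/p₁} = 0.539 / 0.647 ≈ 0.8331

0.287 ≤ PN ≤ 0.833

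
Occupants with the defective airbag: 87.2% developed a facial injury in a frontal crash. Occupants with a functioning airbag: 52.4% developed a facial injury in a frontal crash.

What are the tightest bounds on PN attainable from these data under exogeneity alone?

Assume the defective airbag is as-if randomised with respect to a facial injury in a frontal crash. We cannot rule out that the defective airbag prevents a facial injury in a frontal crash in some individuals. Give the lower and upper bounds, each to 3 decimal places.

p₁ = 0.872, p₀ = 0.524.
Under exogeneity alone the bounds on PN are max{0,(p₁−p₀)/p₁} ≤ PN ≤ min{1,(1−p₀)/p₁}.
  lower = (p₁ − p₀)/p₁ = 0.348 / 0.872 ≈ 0.3991
  upper = min{1, (1 − p₀)/p₁} = 0.476 / 0.872 ≈ 0.5459

0.399 ≤ PN ≤ 0.546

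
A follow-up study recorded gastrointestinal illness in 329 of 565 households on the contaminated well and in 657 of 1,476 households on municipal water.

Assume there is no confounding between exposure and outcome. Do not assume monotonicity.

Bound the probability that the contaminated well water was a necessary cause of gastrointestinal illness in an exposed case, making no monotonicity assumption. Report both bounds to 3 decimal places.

p₁ = P(outcome | exposed) = 329/565 = 0.5823
p₀ = P(outcome | unexposed) = 657/1476 = 0.44512
Under exogeneity alone the bounds on PN are max{0,(p₁−p₀)/p₁} ≤ PN ≤ min{1,(1−p₀)/p₁}.
  lower = (p₁ − p₀)/p₁ = 0.13718 / 0.5823 ≈ 0.2356
  upper = min{1, (1 − p₀)/p₁} = 0.55488 / 0.5823 ≈ 0.9529

0.236 ≤ PN ≤ 0.953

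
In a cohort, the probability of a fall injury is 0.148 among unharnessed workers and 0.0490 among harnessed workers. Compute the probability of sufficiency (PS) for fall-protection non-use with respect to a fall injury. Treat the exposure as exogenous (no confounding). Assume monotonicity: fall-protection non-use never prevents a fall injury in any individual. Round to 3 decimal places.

Let p₁ = 0.148, p₀ = 0.049.
Under exogeneity and monotonicity, PS = (p₁ − p₀) / (1 − p₀).
PS = (0.148 − 0.049) / (1 − 0.049) = 0.099 / 0.951 ≈ 0.1041

PS ≈ 0.104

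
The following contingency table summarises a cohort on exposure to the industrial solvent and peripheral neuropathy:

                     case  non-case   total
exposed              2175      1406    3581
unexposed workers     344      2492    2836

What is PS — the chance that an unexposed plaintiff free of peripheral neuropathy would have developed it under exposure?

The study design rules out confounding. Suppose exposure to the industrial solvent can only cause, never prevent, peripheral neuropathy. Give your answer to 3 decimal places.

p₁ = P(outcome | exposed) = 2175/3581 = 0.60737
p₀ = P(outcome | unexposed) = 344/2836 = 0.1213
Under exogeneity and monotonicity, PS = (p₁ − p₀)/(1 − p₀).
PS = (0.60737 − 0.1213) / 0.8787 ≈ 0.5532

PS ≈ 0.553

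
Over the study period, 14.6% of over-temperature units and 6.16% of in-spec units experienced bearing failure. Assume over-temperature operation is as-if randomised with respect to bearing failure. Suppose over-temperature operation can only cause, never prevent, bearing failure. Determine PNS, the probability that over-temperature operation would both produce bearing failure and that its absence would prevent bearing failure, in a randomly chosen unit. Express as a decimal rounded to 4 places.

p₁ = 0.146, p₀ = 0.0616.
Under exogeneity and monotonicity, PNS = p₁ − p₀.
PNS = 0.146 − 0.0616 = 0.0844

PNS ≈ 0.0844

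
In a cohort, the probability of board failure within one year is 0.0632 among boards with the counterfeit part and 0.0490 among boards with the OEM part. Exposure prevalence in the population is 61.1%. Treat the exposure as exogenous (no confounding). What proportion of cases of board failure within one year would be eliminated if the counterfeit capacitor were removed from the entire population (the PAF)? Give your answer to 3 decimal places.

PAF ≈ 0.150

Let p₁ = 0.0632, p₀ = 0.049.
Overall risk P(Y=1) = π·p₁ + (1−π)·p₀ = 0.611×0.0632 + 0.389×0.049 = 0.057676.
Under exogeneity, PAF = [P(Y=1) − p₀] / P(Y=1).
PAF = (0.057676 − 0.049) / 0.057676 ≈ 0.1504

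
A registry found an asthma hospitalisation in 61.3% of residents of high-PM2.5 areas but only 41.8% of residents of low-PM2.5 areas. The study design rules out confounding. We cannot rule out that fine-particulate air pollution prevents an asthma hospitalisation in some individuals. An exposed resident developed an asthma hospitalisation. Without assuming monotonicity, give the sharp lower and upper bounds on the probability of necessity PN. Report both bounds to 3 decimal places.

0.318 ≤ PN ≤ 0.949

p₁ = 0.613, p₀ = 0.418.
Under exogeneity alone the bounds on PN are max{0,(p₁−p₀)/p₁} ≤ PN ≤ min{1,(1−p₀)/p₁}.
  lower = (p₁ − p₀)/p₁ = 0.195 / 0.613 ≈ 0.3181
  upper = min{1, (1 − p₀)/p₁} = 0.582 / 0.613 ≈ 0.9494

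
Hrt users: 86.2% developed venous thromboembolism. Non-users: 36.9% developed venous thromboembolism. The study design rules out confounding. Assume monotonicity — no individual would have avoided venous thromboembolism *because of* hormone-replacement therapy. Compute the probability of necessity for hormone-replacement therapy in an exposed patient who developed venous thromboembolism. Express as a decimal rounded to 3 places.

PN ≈ 0.572

p₁ = 0.862, p₀ = 0.369.
Under exogeneity and monotonicity, PN = (p₁ − p₀) / p₁.
PN = (0.862 − 0.369) / 0.862 = 0.493 / 0.862 ≈ 0.5719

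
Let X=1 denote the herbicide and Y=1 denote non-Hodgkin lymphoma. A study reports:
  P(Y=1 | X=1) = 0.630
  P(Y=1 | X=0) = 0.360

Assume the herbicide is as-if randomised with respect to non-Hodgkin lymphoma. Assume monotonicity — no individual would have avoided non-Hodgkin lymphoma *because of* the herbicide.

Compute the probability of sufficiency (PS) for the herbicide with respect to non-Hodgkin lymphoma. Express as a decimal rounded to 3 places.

PS ≈ 0.422

Let p₁ = 0.63, p₀ = 0.36.
Under exogeneity and monotonicity, PS = (p₁ − p₀) / (1 − p₀).
PS = (0.63 − 0.36) / (1 − 0.36) = 0.27 / 0.64 ≈ 0.4219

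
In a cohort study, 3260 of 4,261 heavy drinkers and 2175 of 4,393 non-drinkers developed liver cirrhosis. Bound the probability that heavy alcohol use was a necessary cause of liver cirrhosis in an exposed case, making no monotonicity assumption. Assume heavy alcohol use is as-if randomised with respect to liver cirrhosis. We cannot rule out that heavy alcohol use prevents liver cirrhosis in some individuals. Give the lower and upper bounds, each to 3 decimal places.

0.353 ≤ PN ≤ 0.660

p₁ = P(outcome | exposed) = 3260/4261 = 0.76508
p₀ = P(outcome | unexposed) = 2175/4393 = 0.49511
Under exogeneity alone the bounds on PN are max{0,(p₁−p₀)/p₁} ≤ PN ≤ min{1,(1−p₀)/p₁}.
  lower = (p₁ − p₀)/p₁ = 0.26997 / 0.76508 ≈ 0.3529
  upper = min{1, (1 − p₀)/p₁} = 0.50489 / 0.76508 ≈ 0.6599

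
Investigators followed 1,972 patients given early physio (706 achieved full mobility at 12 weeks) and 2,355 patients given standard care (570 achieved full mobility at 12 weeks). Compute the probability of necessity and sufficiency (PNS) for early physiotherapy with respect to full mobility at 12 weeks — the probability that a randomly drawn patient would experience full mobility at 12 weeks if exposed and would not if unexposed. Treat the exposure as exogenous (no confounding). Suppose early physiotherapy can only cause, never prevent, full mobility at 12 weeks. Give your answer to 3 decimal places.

p₁ = P(outcome | exposed) = 706/1972 = 0.35801
p₀ = P(outcome | unexposed) = 570/2355 = 0.24204
Under exogeneity and monotonicity, PNS = p₁ − p₀.
PNS = 0.35801 − 0.24204 = 0.11597

PNS ≈ 0.116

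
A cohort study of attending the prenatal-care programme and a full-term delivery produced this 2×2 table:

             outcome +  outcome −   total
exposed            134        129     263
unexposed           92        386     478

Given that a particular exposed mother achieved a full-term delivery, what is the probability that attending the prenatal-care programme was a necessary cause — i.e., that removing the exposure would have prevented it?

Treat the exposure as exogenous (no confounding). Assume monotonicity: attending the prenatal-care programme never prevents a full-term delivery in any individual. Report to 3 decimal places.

PN ≈ 0.622

p₁ = P(outcome | exposed) = 134/263 = 0.50951
p₀ = P(outcome | unexposed) = 92/478 = 0.19247
Under exogeneity and monotonicity, PN = (p₁ − p₀) / p₁.
PN = (0.50951 − 0.19247) / 0.50951 = 0.31704 / 0.50951 ≈ 0.6222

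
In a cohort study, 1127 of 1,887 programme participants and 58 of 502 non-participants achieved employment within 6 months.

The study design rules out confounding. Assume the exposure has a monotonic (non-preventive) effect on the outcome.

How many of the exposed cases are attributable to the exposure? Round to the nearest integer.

p₁ = P(outcome | exposed) = 1127/1887 = 0.59724
p₀ = P(outcome | unexposed) = 58/502 = 0.11554
PN = (p₁ − p₀)/p₁ = (0.59724 − 0.11554) / 0.59724 ≈ 0.80655.
Attributable cases ≈ PN × (exposed cases) = 0.80655 × 1127 ≈ 908.98.

about 909 cases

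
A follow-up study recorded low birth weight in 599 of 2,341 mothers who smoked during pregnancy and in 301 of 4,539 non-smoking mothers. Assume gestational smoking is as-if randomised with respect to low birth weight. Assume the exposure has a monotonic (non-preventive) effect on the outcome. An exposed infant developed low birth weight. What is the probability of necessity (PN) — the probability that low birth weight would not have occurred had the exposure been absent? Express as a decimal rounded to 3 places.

PN ≈ 0.741

p₁ = P(outcome | exposed) = 599/2341 = 0.25587
p₀ = P(outcome | unexposed) = 301/4539 = 0.066314
Under exogeneity and monotonicity, PN = (p₁ − p₀) / p₁.
PN = (0.25587 − 0.066314) / 0.25587 = 0.18956 / 0.25587 ≈ 0.7408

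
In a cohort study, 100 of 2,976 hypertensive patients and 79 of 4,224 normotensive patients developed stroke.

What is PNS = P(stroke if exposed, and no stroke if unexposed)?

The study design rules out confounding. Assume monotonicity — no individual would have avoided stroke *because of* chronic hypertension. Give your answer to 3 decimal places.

p₁ = P(outcome | exposed) = 100/2976 = 0.033602
p₀ = P(outcome | unexposed) = 79/4224 = 0.018703
Under exogeneity and monotonicity, PNS = p₁ − p₀.
PNS = 0.033602 − 0.018703 = 0.014899

PNS ≈ 0.015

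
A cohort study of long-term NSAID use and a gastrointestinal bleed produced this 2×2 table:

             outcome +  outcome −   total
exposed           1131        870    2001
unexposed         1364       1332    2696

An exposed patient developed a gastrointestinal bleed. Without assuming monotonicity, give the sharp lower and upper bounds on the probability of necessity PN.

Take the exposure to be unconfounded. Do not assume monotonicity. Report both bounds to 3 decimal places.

p₁ = P(outcome | exposed) = 1131/2001 = 0.56522
p₀ = P(outcome | unexposed) = 1364/2696 = 0.50593
Under exogeneity alone the bounds on PN are max{0,(p₁−p₀)/p₁} ≤ PN ≤ min{1,(1−p₀)/p₁}.
  lower = (p₁ − p₀)/p₁ = 0.059283 / 0.56522 ≈ 0.1049
  upper = min{1, (1 − p₀)/p₁} = 0.49407 / 0.56522 ≈ 0.8741

0.105 ≤ PN ≤ 0.874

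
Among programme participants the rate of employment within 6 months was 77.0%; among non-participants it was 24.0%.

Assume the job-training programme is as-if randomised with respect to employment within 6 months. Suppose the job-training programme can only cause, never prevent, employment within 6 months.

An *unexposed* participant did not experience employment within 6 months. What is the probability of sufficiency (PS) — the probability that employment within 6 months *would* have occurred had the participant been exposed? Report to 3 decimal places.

p₁ = 0.77, p₀ = 0.24.
Under exogeneity and monotonicity, PS = (p₁ − p₀) / (1 − p₀).
PS = (0.77 − 0.24) / (1 − 0.24) = 0.53 / 0.76 ≈ 0.6974

PS ≈ 0.697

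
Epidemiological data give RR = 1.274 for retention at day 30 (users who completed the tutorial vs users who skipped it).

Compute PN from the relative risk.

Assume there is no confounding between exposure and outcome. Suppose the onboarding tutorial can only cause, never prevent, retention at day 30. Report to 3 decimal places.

PN ≈ 0.215

Under exogeneity and monotonicity, PN = (RR − 1) / RR = 1 − 1/RR.
PN = (1.274 − 1) / 1.274 = 0.274 / 1.274 ≈ 0.2151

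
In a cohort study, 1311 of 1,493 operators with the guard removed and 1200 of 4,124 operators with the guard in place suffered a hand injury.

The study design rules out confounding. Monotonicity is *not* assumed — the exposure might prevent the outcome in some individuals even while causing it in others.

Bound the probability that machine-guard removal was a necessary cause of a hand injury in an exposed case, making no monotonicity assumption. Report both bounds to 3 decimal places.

p₁ = P(outcome | exposed) = 1311/1493 = 0.8781
p₀ = P(outcome | unexposed) = 1200/4124 = 0.29098
Under exogeneity alone the bounds on PN are max{0,(p₁−p₀)/p₁} ≤ PN ≤ min{1,(1−p₀)/p₁}.
  lower = (p₁ − p₀)/p₁ = 0.58712 / 0.8781 ≈ 0.6686
  upper = min{1, (1 − p₀)/p₁} = 0.70902 / 0.8781 ≈ 0.8075

0.669 ≤ PN ≤ 0.807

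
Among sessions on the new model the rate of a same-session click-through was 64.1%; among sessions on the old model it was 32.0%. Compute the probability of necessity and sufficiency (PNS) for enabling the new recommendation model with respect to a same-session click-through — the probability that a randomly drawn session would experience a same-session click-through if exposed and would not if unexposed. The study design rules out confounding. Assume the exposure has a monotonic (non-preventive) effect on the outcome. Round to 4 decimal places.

p₁ = 0.641, p₀ = 0.32.
Under exogeneity and monotonicity, PNS = p₁ − p₀.
PNS = 0.641 − 0.32 = 0.321

PNS ≈ 0.3210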